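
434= 434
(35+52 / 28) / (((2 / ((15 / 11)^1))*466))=1935 / 35882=0.05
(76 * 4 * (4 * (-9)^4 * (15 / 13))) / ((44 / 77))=209427120 / 13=16109778.46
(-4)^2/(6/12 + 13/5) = 160/31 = 5.16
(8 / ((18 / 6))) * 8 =64 / 3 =21.33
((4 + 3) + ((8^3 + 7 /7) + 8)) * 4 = 2112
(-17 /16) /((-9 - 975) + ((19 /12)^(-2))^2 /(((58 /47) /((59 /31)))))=117158579 /108475568256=0.00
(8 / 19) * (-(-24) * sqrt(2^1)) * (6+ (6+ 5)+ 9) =4992 * sqrt(2) / 19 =371.57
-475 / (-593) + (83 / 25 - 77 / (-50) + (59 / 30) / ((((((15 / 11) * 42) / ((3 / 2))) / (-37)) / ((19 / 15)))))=3.25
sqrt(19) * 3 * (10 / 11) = 30 * sqrt(19) / 11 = 11.89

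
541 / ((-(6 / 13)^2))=-2539.69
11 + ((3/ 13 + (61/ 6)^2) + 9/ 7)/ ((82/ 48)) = 810281/ 11193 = 72.39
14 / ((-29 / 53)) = -742 / 29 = -25.59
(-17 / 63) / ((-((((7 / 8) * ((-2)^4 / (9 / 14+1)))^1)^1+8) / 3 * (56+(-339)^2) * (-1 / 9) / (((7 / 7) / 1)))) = -51 / 13297340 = -0.00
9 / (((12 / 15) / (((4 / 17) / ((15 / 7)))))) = 21 / 17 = 1.24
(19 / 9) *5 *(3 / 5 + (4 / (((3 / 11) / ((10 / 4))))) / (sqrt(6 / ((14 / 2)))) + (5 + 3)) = 508.83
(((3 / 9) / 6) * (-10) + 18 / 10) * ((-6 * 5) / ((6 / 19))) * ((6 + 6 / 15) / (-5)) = 34048 / 225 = 151.32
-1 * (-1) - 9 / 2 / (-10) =29 / 20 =1.45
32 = 32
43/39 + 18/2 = 10.10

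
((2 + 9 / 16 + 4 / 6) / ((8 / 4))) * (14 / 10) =217 / 96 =2.26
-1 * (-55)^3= 166375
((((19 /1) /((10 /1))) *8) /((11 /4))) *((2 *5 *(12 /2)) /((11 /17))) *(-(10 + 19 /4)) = -914736 /121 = -7559.80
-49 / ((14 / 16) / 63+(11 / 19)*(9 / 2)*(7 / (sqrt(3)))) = -4.65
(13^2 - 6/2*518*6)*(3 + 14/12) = -38145.83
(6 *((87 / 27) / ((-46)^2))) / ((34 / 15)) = 145 / 35972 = 0.00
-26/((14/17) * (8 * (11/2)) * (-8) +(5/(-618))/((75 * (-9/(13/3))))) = 110628180/1233428899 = 0.09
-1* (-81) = 81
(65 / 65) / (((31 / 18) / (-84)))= -1512 / 31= -48.77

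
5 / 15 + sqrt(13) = 3.94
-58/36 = -29/18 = -1.61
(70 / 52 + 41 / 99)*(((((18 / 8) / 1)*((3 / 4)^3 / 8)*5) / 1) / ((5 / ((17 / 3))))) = 1.18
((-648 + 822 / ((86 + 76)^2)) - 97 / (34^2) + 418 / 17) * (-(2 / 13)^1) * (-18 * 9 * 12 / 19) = -6304900484 / 642447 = -9813.88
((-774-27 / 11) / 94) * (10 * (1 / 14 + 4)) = -2434185 / 7238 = -336.31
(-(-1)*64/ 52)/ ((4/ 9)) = 36/ 13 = 2.77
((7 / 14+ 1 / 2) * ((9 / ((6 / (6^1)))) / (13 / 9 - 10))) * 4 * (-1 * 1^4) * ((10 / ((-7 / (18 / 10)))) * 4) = -23328 / 539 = -43.28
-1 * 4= -4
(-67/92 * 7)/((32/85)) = -39865/2944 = -13.54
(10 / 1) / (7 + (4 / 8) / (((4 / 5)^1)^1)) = 80 / 61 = 1.31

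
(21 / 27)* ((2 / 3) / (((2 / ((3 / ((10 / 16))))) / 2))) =112 / 45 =2.49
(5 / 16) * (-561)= -2805 / 16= -175.31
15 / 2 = 7.50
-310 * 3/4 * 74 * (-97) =1668885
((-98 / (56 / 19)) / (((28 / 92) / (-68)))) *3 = 22287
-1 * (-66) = 66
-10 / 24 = -5 / 12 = -0.42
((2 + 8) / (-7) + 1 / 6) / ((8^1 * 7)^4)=-53 / 413048832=-0.00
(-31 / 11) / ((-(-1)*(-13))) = 31 / 143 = 0.22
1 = 1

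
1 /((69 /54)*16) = 9 /184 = 0.05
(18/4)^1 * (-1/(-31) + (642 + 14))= 183033/62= 2952.15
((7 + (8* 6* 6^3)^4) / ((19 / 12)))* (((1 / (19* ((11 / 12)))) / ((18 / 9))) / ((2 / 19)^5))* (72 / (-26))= -6419863229540343699357 / 143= -44894148458324081813.69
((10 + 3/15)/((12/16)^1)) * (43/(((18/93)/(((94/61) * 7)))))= 29821876/915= 32592.21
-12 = -12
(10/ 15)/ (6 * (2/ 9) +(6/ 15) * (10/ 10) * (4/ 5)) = 25/ 62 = 0.40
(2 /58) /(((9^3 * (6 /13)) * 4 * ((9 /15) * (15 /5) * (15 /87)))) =13 /157464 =0.00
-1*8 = -8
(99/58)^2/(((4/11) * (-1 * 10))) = -107811/134560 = -0.80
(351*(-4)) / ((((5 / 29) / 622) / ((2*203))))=-10282092912 / 5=-2056418582.40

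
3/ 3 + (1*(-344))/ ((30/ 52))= -8929/ 15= -595.27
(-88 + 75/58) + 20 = -3869/58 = -66.71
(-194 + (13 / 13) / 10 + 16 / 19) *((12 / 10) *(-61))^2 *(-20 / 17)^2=-39309120288 / 27455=-1431765.44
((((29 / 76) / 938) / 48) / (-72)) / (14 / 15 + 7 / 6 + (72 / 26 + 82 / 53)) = -99905 / 5445915019776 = -0.00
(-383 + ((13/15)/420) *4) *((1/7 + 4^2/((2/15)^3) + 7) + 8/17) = -161692183024/62475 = -2588110.17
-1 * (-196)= 196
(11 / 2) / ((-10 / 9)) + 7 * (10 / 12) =53 / 60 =0.88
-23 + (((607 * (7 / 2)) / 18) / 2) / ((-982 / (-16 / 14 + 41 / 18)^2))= -23.08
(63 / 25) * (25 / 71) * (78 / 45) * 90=138.42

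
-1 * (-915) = 915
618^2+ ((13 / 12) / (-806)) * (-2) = 142075729 / 372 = 381924.00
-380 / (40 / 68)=-646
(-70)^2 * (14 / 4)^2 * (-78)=-4681950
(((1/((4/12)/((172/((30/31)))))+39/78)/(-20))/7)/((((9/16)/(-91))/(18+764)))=12056876/25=482275.04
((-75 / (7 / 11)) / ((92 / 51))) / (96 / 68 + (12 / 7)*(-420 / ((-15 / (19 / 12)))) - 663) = 13005 / 116564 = 0.11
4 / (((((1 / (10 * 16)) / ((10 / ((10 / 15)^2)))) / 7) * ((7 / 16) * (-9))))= -25600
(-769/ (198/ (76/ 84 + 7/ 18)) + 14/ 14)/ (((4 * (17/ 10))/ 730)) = -432.02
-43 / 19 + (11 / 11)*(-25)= -518 / 19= -27.26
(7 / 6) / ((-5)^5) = -0.00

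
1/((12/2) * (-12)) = -1/72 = -0.01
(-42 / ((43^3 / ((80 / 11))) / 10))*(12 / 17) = -403200 / 14867809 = -0.03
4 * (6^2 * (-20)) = -2880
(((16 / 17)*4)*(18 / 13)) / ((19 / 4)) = 1.10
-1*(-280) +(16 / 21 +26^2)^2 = 202104424 / 441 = 458286.68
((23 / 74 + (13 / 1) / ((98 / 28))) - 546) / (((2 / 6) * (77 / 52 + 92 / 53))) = -128954618 / 255115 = -505.48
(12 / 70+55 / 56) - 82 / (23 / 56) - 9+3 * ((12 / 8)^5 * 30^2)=65351917 / 3220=20295.63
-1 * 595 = -595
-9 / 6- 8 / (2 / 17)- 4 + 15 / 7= -999 / 14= -71.36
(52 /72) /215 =13 /3870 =0.00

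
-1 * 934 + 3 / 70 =-65377 / 70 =-933.96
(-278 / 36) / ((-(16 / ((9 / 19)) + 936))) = 139 / 17456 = 0.01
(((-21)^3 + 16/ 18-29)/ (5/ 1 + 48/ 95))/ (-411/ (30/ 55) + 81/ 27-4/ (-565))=8974674700/ 3991804299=2.25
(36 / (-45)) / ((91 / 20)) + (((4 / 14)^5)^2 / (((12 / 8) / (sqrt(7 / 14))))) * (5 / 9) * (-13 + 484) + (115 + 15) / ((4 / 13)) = 803840 * sqrt(2) / 2542277241 + 76863 / 182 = 422.32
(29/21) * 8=232/21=11.05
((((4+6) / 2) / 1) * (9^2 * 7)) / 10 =567 / 2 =283.50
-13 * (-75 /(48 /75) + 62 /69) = 1668979 /1104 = 1511.76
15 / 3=5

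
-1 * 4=-4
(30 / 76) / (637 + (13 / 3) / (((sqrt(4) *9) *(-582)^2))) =27436644 / 44275427027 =0.00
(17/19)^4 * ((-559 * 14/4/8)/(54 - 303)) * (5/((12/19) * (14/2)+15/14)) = 0.57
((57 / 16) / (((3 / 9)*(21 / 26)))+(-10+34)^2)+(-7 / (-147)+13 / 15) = 165241 / 280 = 590.15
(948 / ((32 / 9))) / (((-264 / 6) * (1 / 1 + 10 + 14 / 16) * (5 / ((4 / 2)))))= -2133 / 10450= -0.20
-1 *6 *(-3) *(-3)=-54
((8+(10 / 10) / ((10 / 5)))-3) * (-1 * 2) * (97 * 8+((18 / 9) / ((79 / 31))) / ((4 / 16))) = -677072 / 79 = -8570.53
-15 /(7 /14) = -30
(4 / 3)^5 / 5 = 1024 / 1215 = 0.84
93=93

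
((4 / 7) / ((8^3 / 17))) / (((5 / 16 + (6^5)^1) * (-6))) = -17 / 41805456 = -0.00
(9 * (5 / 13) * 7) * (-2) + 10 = -500 / 13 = -38.46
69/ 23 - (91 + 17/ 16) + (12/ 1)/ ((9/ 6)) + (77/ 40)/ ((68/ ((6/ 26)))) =-2866139/ 35360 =-81.06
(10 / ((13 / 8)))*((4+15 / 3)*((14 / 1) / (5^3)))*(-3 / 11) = -1.69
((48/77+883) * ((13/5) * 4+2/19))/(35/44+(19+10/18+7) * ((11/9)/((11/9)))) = 128658168/379085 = 339.39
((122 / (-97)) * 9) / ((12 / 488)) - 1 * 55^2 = -338077 / 97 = -3485.33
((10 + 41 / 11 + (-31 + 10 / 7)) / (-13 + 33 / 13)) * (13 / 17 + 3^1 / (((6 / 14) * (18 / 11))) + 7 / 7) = 7331285 / 801108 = 9.15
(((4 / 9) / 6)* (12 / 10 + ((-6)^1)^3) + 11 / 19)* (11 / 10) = -144199 / 8550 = -16.87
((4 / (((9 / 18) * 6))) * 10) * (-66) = -880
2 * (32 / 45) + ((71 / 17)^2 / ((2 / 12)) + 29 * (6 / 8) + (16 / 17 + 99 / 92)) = 38839163 / 299115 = 129.85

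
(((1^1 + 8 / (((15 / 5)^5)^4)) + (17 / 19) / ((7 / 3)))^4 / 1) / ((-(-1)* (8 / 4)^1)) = 84711364416576169377936046545350195725594001408 / 46249489293914847149013147369571892621710470321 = 1.83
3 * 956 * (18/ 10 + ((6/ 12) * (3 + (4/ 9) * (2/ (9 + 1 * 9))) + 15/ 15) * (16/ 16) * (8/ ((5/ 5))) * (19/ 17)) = 160429228/ 2295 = 69903.80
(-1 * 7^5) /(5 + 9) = -2401 /2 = -1200.50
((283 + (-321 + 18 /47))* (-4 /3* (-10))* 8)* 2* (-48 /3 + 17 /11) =59970560 /517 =115997.21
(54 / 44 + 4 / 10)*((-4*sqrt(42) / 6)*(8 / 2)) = -716*sqrt(42) / 165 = -28.12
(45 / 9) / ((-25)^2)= 1 / 125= 0.01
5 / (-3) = -5 / 3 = -1.67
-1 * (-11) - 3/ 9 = 32/ 3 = 10.67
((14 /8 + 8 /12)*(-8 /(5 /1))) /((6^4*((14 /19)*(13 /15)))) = -551 /117936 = -0.00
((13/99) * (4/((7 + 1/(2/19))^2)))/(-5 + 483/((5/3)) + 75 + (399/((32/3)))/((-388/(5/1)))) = 12912640/2404881651249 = 0.00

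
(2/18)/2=1/18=0.06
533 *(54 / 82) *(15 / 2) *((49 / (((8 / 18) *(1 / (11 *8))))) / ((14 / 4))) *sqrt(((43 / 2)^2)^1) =156891735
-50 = -50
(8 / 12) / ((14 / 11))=11 / 21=0.52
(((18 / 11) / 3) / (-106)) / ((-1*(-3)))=-1 / 583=-0.00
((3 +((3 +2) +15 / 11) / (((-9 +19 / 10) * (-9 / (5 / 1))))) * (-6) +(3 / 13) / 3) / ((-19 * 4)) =636919 / 2314884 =0.28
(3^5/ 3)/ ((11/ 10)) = 810/ 11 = 73.64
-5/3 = -1.67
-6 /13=-0.46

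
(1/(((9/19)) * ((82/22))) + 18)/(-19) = -6851/7011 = -0.98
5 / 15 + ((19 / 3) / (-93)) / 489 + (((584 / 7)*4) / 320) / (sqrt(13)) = 73*sqrt(13) / 910 + 45458 / 136431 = 0.62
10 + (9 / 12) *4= 13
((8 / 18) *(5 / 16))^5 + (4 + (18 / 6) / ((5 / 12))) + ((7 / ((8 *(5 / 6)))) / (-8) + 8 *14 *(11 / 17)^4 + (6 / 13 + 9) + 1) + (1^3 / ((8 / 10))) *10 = 17615768419854229 / 328262706570240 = 53.66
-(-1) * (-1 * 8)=-8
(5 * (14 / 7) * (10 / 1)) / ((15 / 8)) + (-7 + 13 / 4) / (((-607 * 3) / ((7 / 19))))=7381225 / 138396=53.33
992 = 992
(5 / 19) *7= 35 / 19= 1.84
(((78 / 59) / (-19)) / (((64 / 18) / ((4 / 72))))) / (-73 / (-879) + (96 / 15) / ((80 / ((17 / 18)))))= -2571075 / 375077632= -0.01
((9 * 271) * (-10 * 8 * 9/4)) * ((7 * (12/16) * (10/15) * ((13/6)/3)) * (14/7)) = -2219490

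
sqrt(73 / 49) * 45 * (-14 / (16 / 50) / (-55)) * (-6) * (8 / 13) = -2700 * sqrt(73) / 143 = -161.32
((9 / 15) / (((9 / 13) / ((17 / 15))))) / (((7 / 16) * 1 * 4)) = 884 / 1575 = 0.56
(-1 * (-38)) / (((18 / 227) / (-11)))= -47443 / 9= -5271.44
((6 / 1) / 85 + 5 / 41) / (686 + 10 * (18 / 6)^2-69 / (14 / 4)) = 4697 / 18449590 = 0.00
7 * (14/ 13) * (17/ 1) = 1666/ 13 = 128.15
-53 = -53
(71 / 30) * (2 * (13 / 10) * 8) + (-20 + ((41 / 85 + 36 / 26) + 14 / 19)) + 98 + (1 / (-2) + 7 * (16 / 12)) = 29112467 / 209950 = 138.66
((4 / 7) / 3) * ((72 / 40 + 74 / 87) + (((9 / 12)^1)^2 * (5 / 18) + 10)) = 178271 / 73080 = 2.44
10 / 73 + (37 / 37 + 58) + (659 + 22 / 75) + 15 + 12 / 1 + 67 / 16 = 65666521 / 87600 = 749.62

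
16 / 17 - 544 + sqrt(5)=-9232 / 17 + sqrt(5)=-540.82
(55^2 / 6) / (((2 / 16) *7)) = 12100 / 21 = 576.19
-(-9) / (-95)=-9 / 95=-0.09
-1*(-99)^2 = -9801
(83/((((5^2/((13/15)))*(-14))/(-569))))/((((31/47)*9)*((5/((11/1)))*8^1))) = 317412667/58590000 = 5.42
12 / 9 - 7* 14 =-96.67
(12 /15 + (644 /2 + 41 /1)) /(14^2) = 1819 /980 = 1.86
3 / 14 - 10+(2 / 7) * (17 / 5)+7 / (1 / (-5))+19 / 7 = -411 / 10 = -41.10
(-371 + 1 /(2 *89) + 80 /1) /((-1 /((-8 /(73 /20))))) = -4143760 /6497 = -637.80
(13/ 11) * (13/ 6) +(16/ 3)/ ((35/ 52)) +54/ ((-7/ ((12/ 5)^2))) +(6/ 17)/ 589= -1308746091/ 38550050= -33.95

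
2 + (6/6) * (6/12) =5/2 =2.50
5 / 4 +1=9 / 4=2.25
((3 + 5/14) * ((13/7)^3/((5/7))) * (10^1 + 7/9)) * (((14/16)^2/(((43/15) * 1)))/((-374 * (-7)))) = 10016123/302598912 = 0.03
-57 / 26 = -2.19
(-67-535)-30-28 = -660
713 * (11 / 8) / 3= 7843 / 24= 326.79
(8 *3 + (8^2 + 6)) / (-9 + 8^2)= 94 / 55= 1.71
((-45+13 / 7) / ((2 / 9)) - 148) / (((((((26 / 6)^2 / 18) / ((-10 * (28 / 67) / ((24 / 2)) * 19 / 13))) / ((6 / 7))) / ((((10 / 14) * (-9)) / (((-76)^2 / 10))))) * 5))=-43648875 / 137042269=-0.32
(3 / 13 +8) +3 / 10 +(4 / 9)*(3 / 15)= 2017 / 234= 8.62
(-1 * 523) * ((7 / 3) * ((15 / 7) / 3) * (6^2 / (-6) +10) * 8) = -83680 / 3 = -27893.33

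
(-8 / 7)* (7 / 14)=-0.57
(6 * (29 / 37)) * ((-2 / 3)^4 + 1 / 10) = 6989 / 4995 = 1.40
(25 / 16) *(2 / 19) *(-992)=-3100 / 19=-163.16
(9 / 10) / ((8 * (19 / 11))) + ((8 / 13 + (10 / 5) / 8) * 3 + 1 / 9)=493043 / 177840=2.77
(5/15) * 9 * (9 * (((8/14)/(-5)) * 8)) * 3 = -2592/35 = -74.06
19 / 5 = 3.80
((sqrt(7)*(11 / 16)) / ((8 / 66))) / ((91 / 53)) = 19239*sqrt(7) / 5824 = 8.74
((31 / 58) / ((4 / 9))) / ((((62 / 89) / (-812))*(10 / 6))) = -16821 / 20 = -841.05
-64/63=-1.02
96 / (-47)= -96 / 47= -2.04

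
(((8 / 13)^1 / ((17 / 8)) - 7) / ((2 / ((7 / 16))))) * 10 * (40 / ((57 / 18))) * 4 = -3114300 / 4199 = -741.68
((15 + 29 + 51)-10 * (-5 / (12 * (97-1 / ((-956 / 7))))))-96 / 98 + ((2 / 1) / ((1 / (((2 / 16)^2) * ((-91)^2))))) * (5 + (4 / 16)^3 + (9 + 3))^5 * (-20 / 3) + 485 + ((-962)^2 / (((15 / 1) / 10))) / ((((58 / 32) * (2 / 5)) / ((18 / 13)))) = -8352963332450102224362871883 / 3395999347815481344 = -2459648096.76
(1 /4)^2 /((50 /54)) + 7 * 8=22427 /400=56.07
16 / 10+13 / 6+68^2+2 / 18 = 4627.88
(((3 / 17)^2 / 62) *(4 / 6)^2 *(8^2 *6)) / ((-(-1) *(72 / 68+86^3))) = 384 / 2849217595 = 0.00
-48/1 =-48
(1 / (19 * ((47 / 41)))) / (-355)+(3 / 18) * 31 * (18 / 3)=9827424 / 317015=31.00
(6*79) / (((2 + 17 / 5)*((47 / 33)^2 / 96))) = 9176640 / 2209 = 4154.21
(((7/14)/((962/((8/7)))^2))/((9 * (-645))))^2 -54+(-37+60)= -134257515945515749106711/4330887611145669326025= -31.00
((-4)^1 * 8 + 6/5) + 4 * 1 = -134/5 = -26.80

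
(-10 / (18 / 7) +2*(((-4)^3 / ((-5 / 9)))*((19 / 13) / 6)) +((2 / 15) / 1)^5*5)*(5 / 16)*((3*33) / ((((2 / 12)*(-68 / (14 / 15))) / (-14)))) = 1863.15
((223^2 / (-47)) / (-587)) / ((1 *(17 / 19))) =944851 / 469013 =2.01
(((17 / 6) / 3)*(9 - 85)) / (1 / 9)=-646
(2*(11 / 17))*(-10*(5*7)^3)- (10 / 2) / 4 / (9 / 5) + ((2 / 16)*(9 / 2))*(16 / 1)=-554844.64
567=567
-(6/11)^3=-216/1331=-0.16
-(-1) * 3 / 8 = 3 / 8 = 0.38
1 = 1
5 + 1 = 6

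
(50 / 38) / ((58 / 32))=400 / 551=0.73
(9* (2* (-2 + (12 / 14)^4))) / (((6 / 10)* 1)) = -105180 / 2401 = -43.81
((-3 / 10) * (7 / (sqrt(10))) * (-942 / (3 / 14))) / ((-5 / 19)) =-438501 * sqrt(10) / 125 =-11093.30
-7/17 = -0.41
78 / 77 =1.01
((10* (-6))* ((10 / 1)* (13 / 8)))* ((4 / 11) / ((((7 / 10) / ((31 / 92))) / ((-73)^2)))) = -1610690250 / 1771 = -909480.66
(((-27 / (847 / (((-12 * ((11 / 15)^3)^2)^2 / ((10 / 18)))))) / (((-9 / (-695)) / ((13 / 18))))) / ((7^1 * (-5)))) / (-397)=-374951410032056 / 467399168701171875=-0.00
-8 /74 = -4 /37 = -0.11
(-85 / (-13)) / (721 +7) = 85 / 9464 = 0.01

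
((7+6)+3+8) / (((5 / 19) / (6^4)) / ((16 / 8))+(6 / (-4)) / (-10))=5909760 / 36961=159.89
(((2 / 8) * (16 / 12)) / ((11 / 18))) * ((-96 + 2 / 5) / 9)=-956 / 165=-5.79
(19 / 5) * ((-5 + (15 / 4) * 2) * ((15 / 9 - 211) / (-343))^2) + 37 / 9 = 2699887 / 352947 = 7.65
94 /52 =1.81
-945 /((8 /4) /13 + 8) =-12285 /106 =-115.90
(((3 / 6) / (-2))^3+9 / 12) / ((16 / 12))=141 / 256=0.55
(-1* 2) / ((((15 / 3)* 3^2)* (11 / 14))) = -28 / 495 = -0.06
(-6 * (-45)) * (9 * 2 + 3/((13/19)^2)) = 1113750/169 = 6590.24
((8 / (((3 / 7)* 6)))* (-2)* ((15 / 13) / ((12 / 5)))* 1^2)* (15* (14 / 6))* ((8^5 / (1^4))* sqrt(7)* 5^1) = -2007040000* sqrt(7) / 117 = -45385715.48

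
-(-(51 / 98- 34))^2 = -10764961 / 9604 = -1120.88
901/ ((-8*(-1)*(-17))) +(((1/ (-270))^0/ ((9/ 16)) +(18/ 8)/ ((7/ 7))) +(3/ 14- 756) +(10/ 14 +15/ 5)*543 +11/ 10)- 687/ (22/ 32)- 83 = 4914797/ 27720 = 177.30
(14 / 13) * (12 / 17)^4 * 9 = 2612736 / 1085773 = 2.41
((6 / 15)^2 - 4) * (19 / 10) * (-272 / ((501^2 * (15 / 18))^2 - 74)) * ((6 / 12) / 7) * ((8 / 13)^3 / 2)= 6684672 / 17706507632211125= 0.00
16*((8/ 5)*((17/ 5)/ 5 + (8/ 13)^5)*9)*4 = 32860482048/ 46411625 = 708.02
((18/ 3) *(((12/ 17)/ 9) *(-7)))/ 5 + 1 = 29/ 85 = 0.34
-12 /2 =-6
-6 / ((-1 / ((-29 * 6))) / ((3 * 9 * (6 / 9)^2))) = -12528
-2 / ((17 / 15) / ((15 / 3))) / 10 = -15 / 17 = -0.88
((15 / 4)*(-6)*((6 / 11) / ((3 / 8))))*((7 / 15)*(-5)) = 840 / 11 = 76.36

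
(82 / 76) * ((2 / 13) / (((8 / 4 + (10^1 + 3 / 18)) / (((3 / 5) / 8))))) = 0.00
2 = 2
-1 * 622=-622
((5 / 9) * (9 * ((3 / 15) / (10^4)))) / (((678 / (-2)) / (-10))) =1 / 339000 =0.00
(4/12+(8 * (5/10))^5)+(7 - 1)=3091/3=1030.33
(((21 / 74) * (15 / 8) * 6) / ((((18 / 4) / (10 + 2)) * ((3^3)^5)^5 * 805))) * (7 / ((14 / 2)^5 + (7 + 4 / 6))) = 7 / 967095621234819868640265620905171468316004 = 0.00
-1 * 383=-383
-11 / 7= -1.57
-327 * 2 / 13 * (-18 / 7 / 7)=11772 / 637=18.48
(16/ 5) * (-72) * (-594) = 684288/ 5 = 136857.60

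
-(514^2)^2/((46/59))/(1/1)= -2059086029272/23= -89525479533.57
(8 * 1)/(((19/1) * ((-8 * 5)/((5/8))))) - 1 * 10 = -1521/152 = -10.01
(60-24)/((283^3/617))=22212/22665187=0.00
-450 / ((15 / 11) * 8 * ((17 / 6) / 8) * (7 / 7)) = -1980 / 17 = -116.47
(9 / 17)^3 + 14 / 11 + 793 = 794.42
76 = 76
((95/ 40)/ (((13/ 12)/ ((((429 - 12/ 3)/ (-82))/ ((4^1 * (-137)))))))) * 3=72675/ 1168336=0.06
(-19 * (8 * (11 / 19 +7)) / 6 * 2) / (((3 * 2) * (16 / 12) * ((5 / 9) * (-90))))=24 / 25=0.96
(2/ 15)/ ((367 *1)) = 2/ 5505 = 0.00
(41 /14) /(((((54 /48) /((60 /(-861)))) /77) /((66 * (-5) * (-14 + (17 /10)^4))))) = -13667918 /525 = -26034.13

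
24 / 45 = 8 / 15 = 0.53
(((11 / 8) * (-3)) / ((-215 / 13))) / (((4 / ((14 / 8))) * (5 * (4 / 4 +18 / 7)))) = 21021 / 3440000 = 0.01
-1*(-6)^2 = -36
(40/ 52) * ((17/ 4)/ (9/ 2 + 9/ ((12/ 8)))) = 85/ 273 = 0.31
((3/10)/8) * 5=3/16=0.19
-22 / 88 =-1 / 4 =-0.25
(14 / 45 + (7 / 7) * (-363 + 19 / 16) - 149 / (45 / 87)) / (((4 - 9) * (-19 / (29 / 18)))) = -13562981 / 1231200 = -11.02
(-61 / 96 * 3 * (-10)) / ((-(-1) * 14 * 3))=305 / 672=0.45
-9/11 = -0.82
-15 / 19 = -0.79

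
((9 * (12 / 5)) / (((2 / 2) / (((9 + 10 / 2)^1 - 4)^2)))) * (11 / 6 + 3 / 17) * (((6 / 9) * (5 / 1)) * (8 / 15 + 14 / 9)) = 1541600 / 51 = 30227.45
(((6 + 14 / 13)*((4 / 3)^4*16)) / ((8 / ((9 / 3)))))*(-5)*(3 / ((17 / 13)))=-235520 / 153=-1539.35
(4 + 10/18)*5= 205/9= 22.78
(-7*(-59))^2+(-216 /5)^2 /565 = 2409333781 /14125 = 170572.30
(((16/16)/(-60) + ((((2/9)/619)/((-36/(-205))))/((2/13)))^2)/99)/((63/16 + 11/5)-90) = 3316381303/1669722587734311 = 0.00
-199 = -199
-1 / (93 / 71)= -71 / 93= -0.76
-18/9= -2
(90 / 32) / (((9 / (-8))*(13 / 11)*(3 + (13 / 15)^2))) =-12375 / 21944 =-0.56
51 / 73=0.70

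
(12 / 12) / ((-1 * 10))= -1 / 10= -0.10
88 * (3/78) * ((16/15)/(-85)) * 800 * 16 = -360448/663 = -543.66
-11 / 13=-0.85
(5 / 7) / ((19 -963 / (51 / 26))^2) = 1445 / 450579703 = 0.00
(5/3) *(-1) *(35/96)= -175/288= -0.61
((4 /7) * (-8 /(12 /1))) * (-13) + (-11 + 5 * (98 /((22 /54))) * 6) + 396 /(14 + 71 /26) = 242302327 /33495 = 7233.98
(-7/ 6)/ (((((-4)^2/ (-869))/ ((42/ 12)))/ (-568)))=-3023251/ 24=-125968.79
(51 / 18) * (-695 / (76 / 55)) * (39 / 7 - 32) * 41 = 4928922625 / 3192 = 1544148.69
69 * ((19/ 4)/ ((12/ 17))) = 7429/ 16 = 464.31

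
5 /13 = 0.38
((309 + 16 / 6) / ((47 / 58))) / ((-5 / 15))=-54230 / 47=-1153.83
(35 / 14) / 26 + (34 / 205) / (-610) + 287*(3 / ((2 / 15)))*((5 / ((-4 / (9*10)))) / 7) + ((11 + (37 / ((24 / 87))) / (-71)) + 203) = -47816232283353 / 461684600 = -103569.04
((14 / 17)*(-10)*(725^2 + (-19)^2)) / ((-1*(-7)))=-10519720 / 17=-618807.06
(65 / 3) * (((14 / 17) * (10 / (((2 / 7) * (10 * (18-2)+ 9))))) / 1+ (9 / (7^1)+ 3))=448100 / 4641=96.55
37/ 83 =0.45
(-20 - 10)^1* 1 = -30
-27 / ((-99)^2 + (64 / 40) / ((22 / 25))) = -297 / 107831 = -0.00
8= 8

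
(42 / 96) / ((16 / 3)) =21 / 256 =0.08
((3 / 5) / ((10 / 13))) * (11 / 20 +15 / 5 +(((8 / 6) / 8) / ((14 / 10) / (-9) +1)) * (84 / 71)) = 3981081 / 1349000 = 2.95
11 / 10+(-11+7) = -29 / 10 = -2.90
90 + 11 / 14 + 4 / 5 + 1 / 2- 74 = 633 / 35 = 18.09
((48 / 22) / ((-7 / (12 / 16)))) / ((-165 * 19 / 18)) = 0.00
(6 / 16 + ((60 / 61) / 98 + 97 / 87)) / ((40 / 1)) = 3120473 / 83213760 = 0.04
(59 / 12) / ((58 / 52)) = 767 / 174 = 4.41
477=477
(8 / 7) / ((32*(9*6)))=1 / 1512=0.00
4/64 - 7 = -111/16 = -6.94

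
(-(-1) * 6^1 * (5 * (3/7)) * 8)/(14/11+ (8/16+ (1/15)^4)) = 58.02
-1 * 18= -18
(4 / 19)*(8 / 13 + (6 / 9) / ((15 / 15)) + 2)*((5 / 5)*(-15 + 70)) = 28160 / 741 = 38.00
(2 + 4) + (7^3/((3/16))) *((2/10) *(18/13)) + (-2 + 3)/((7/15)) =234201/455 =514.73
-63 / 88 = -0.72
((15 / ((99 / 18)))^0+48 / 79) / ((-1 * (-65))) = 0.02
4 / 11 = 0.36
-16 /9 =-1.78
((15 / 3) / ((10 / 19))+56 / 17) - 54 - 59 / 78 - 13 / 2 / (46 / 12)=-665740 / 15249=-43.66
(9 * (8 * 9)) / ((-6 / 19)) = -2052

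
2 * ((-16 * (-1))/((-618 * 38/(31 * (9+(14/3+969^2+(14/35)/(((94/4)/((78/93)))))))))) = -164170333216/4139055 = -39663.72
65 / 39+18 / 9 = 11 / 3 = 3.67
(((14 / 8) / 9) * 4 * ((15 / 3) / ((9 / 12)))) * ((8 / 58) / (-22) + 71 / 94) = 524090 / 134937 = 3.88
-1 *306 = -306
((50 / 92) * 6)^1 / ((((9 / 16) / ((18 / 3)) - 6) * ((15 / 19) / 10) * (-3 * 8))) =0.29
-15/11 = -1.36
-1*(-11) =11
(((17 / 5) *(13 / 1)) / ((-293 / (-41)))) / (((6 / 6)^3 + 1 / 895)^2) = 1451617505 / 235225088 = 6.17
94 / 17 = 5.53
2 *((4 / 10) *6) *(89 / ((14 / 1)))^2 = 47526 / 245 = 193.98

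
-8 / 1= -8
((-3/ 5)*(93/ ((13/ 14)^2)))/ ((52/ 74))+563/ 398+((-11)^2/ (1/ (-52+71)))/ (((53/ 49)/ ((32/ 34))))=1909.78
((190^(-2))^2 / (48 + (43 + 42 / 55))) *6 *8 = 33 / 82216260875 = 0.00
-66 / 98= -33 / 49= -0.67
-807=-807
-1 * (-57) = 57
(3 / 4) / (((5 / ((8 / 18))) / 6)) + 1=7 / 5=1.40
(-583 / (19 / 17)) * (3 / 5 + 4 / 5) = -69377 / 95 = -730.28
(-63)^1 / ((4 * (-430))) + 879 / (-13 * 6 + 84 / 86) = -2700091 / 237360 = -11.38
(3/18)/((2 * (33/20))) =5/99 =0.05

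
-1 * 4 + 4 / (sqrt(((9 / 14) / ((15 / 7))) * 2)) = -4 + 4 * sqrt(15) / 3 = 1.16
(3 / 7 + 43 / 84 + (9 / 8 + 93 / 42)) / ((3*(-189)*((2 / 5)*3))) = -3595 / 571536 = -0.01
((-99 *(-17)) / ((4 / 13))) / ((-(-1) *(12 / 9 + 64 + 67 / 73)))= 435591 / 5276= 82.56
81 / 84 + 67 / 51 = 3253 / 1428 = 2.28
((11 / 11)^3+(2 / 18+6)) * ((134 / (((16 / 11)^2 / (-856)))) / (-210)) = 1734898 / 945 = 1835.87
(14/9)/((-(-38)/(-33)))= -77/57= -1.35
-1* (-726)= 726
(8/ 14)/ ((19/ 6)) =24/ 133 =0.18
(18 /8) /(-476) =-9 /1904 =-0.00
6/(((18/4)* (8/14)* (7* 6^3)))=1/648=0.00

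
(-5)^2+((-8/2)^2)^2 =281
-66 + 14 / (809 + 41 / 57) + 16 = -1153451 / 23077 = -49.98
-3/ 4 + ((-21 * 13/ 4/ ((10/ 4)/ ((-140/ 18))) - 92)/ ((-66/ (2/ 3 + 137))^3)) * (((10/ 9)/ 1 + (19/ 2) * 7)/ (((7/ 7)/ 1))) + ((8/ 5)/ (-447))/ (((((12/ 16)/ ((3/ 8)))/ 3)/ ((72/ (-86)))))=-991464225684155083/ 13428084296880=-73835.12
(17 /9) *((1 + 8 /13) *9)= 357 /13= 27.46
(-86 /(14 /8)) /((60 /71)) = -6106 /105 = -58.15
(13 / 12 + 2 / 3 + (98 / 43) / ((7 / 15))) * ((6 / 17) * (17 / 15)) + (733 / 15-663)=-788809 / 1290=-611.48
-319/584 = -0.55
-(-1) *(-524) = -524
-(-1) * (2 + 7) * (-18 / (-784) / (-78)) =-0.00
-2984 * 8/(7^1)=-23872/7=-3410.29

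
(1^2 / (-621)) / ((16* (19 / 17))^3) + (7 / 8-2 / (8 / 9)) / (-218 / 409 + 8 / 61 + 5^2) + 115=1230706389198605101 / 10706999111110656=114.94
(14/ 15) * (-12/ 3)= -3.73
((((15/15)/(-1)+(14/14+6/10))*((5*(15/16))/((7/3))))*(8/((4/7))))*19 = 2565/8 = 320.62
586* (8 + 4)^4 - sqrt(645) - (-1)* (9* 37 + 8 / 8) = 12151630 - sqrt(645) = 12151604.60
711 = 711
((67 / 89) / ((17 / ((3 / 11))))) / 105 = 67 / 582505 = 0.00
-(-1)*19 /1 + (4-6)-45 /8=91 /8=11.38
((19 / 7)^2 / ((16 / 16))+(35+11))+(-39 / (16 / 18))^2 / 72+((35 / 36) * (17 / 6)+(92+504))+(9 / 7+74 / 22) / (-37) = 187121182517 / 275692032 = 678.73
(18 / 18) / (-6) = -1 / 6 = -0.17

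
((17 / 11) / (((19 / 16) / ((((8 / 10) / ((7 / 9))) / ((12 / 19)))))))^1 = 816 / 385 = 2.12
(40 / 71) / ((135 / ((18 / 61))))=16 / 12993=0.00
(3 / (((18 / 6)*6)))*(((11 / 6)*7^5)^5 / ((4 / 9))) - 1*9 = 215980442265501211239681533 / 20736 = 10415723488884124770432.17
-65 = -65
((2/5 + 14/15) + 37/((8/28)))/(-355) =-157/426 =-0.37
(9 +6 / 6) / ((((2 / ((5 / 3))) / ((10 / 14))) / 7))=125 / 3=41.67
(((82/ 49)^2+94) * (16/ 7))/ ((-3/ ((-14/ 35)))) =7437376/ 252105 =29.50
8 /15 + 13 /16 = 323 /240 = 1.35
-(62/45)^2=-3844/2025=-1.90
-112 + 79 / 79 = -111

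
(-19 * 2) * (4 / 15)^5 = -38912 / 759375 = -0.05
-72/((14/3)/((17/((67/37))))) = -67932/469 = -144.84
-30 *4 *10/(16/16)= -1200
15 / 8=1.88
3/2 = 1.50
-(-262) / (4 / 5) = 655 / 2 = 327.50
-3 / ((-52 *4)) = 3 / 208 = 0.01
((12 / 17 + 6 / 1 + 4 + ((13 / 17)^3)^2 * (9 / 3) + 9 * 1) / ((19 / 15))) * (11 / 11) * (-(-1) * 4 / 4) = 7351987830 / 458613811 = 16.03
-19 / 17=-1.12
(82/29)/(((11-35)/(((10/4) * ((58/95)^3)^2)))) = -6727656872/441055134375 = -0.02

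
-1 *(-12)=12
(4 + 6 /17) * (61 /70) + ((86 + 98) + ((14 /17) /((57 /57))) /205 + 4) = 935779 /4879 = 191.80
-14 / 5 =-2.80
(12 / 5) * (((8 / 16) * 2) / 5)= 12 / 25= 0.48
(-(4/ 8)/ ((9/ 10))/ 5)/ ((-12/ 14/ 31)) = 217/ 54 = 4.02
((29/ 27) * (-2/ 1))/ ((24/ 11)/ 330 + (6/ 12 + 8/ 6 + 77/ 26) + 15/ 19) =-4333615/ 11279043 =-0.38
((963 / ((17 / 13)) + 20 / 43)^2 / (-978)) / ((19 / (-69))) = 6673481363927 / 3309832034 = 2016.26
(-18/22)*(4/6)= -6/11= -0.55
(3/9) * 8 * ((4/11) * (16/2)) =256/33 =7.76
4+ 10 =14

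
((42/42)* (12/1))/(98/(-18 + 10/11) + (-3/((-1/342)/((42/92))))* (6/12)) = 12972/246967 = 0.05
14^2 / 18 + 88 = 890 / 9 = 98.89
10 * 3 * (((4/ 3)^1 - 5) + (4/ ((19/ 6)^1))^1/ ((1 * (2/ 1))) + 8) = 2830/ 19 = 148.95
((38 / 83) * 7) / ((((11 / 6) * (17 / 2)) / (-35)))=-7.20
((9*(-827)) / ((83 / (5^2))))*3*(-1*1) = 558225 / 83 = 6725.60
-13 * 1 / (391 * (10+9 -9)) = -13 / 3910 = -0.00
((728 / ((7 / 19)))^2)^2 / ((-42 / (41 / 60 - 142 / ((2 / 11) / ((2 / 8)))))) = 70626373888152.79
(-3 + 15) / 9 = 4 / 3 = 1.33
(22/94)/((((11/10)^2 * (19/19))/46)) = 4600/517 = 8.90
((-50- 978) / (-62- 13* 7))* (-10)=-10280 / 153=-67.19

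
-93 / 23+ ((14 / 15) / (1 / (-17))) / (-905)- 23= -8438176 / 312225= -27.03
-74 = -74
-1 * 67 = -67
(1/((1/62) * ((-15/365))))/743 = -2.03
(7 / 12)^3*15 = 1715 / 576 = 2.98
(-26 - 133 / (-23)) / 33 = -155 / 253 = -0.61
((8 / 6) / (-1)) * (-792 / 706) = 528 / 353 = 1.50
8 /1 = 8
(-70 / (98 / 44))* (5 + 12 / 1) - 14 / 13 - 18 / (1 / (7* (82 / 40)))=-722233 / 910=-793.66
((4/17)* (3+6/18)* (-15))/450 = -0.03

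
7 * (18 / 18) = 7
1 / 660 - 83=-54779 / 660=-83.00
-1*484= -484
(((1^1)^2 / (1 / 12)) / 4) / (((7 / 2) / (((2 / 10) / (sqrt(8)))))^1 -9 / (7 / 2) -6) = 126 / 11645+1029 * sqrt(2) / 23290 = 0.07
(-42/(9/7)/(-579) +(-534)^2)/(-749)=-495316070/1301013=-380.72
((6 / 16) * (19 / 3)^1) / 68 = 0.03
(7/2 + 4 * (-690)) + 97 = -5319/2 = -2659.50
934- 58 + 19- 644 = 251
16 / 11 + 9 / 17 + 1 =558 / 187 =2.98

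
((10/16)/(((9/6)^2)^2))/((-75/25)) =-0.04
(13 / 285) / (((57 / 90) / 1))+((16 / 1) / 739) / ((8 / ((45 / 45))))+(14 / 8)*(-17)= -31666957 / 1067116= -29.68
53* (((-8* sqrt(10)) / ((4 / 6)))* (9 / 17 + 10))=-113844* sqrt(10) / 17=-21176.84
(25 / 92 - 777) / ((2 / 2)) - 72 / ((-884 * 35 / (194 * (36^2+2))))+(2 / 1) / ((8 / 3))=-189.99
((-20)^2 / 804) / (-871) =-100 / 175071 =-0.00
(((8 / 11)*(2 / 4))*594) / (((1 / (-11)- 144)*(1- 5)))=594 / 1585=0.37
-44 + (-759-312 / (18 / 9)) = -959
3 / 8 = 0.38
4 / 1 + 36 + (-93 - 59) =-112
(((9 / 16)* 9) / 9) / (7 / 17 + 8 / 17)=51 / 80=0.64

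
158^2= 24964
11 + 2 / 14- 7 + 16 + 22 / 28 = 293 / 14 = 20.93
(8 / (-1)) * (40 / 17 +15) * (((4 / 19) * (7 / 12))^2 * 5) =-578200 / 55233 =-10.47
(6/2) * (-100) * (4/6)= -200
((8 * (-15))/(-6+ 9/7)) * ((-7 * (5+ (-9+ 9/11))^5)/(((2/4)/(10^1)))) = 2058857500000/1771561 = 1162171.38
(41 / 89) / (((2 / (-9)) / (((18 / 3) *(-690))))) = 763830 / 89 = 8582.36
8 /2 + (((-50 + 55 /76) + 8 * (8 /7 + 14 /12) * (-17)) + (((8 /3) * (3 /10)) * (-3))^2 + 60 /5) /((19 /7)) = -13356701 /108300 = -123.33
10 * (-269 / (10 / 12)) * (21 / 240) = -5649 / 20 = -282.45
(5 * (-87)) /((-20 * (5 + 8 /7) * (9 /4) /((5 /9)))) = 1015 /1161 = 0.87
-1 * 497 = -497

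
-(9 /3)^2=-9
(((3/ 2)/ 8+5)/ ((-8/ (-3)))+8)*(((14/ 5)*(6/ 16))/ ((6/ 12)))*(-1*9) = -240597/ 1280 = -187.97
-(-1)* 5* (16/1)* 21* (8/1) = 13440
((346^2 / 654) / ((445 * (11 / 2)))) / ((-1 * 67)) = -119716 / 107244555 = -0.00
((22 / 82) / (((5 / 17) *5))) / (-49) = -187 / 50225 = -0.00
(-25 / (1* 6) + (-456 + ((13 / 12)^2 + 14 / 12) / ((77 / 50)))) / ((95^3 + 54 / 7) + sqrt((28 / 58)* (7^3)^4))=-442560394504649 / 819790686579983976 + 2094054904277* sqrt(406) / 819790686579983976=-0.00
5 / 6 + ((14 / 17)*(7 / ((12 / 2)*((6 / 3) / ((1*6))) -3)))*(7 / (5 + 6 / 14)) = -6.60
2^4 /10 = 8 /5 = 1.60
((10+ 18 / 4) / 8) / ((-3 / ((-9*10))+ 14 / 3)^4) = 18125 / 4879681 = 0.00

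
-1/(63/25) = -25/63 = -0.40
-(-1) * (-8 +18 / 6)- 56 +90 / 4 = -77 / 2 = -38.50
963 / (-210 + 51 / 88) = -28248 / 6143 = -4.60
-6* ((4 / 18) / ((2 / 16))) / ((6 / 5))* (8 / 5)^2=-1024 / 45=-22.76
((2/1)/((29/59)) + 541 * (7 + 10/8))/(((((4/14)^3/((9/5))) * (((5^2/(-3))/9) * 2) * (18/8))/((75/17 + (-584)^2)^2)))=-9624927482423164.77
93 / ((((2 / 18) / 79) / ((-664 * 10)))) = -439056720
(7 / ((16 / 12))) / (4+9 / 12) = 21 / 19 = 1.11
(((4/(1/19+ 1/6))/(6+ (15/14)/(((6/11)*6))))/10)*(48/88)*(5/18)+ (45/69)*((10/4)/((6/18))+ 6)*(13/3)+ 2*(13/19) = 39.56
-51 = -51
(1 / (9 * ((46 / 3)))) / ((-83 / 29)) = -29 / 11454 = -0.00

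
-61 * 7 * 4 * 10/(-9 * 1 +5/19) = 162260/83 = 1954.94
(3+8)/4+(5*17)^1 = 351/4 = 87.75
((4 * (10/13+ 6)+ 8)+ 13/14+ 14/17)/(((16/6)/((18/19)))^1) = 13.08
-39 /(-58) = 39 /58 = 0.67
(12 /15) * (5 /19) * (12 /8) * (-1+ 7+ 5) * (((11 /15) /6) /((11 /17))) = 187 /285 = 0.66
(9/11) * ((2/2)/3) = 3/11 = 0.27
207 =207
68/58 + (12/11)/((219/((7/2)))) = 1.19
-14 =-14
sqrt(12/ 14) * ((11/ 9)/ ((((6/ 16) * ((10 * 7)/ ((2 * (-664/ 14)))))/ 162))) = -175296 * sqrt(42)/ 1715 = -662.42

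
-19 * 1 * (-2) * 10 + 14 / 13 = 4954 / 13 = 381.08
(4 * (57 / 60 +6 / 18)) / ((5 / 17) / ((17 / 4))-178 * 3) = -22253 / 2314590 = -0.01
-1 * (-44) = 44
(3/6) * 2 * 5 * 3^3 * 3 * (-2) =-810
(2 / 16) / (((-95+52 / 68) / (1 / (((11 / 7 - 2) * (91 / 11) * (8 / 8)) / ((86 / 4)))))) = 8041 / 999648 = 0.01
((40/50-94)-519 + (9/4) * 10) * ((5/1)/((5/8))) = -23588/5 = -4717.60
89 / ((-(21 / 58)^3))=-17364968 / 9261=-1875.06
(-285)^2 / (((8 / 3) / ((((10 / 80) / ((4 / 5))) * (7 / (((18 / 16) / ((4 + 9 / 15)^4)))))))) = 2121474621 / 160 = 13259216.38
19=19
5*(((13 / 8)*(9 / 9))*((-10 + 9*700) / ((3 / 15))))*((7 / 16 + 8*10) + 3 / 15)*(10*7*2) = 46156098625 / 16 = 2884756164.06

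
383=383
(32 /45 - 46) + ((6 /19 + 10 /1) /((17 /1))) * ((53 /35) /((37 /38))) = -251038 /5661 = -44.35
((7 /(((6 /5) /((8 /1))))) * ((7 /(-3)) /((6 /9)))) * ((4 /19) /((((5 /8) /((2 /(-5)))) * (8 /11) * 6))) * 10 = 8624 /171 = 50.43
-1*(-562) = 562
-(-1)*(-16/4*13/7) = -52/7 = -7.43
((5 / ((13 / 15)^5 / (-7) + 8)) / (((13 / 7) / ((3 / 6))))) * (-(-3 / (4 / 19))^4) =-1963910998546875 / 280575073792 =-6999.59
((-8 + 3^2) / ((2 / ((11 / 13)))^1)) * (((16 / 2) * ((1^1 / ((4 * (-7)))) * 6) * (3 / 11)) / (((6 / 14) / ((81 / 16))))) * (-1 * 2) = 243 / 52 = 4.67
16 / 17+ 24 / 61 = 1384 / 1037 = 1.33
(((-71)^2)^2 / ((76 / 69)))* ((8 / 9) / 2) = 584468663 / 57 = 10253836.19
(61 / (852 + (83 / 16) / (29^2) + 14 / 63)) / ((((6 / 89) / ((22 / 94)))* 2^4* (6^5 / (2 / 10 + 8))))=2059170839 / 125732439190080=0.00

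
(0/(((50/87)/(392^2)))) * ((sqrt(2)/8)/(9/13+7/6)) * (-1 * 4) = 0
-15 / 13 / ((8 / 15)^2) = -3375 / 832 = -4.06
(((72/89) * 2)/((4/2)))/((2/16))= 576/89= 6.47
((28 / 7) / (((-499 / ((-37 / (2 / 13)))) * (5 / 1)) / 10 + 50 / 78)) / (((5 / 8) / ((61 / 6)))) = 234728 / 6055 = 38.77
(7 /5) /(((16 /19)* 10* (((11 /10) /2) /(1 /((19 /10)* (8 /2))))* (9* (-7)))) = -1 /1584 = -0.00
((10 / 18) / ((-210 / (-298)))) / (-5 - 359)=-149 / 68796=-0.00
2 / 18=1 / 9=0.11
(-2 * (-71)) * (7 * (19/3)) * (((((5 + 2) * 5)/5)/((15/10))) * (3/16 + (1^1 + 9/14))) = 1935815/36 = 53772.64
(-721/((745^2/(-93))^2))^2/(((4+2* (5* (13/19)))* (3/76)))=90861738433578/94896497167628437890625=0.00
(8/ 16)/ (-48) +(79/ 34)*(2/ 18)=1213/ 4896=0.25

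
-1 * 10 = -10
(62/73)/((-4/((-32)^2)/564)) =-8951808/73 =-122627.51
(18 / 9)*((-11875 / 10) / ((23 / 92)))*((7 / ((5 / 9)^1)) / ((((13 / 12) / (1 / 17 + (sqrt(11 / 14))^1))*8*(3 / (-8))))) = 478800 / 221 + 34200*sqrt(154) / 13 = 34813.50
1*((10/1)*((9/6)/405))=1/27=0.04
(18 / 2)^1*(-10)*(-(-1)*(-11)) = 990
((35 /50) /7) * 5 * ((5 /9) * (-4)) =-10 /9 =-1.11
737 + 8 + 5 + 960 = 1710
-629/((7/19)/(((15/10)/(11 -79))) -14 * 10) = 35853/8932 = 4.01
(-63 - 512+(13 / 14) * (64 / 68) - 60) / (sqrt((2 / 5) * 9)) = -334.21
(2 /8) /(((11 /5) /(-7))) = -35 /44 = -0.80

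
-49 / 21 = -7 / 3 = -2.33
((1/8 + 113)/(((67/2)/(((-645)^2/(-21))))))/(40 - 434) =125500875/739144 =169.79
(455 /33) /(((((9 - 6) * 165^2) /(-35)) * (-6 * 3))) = 637 /1940598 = 0.00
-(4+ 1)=-5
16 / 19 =0.84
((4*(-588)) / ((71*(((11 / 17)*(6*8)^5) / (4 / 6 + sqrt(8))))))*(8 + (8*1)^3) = -54145*sqrt(2) / 259117056 - 54145 / 777351168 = -0.00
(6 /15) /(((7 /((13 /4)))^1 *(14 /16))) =0.21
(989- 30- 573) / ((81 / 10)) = 47.65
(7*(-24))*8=-1344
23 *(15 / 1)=345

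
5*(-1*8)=-40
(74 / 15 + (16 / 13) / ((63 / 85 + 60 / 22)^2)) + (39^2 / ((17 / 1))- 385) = -3375926635658 / 11621339145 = -290.49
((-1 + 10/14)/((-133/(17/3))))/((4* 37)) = 0.00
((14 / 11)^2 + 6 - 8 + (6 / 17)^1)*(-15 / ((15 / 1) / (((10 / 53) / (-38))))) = -280 / 2071399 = -0.00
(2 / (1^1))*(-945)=-1890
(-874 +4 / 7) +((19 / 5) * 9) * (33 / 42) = -59259 / 70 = -846.56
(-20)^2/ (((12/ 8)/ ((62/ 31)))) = 1600/ 3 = 533.33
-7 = -7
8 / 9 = 0.89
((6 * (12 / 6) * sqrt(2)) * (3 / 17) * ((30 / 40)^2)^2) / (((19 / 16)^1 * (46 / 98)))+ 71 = 35721 * sqrt(2) / 29716+ 71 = 72.70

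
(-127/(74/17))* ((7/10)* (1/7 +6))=-125.46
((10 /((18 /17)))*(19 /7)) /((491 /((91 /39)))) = 1615 /13257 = 0.12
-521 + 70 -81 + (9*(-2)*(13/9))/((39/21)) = -546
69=69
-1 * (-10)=10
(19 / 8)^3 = 6859 / 512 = 13.40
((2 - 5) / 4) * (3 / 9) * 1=-1 / 4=-0.25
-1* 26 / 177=-26 / 177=-0.15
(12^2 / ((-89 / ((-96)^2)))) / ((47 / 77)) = -102187008 / 4183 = -24429.12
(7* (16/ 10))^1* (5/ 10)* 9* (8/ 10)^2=4032/ 125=32.26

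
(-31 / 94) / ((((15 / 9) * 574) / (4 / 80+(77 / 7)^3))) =-353679 / 770800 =-0.46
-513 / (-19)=27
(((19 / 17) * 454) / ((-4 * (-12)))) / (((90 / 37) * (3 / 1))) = 1.45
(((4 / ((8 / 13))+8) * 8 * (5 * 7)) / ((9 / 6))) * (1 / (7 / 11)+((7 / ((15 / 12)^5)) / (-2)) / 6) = 21014792 / 5625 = 3735.96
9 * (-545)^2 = 2673225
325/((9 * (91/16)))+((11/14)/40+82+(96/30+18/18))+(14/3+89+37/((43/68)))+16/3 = 54197441/216720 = 250.08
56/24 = 7/3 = 2.33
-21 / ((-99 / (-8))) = -56 / 33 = -1.70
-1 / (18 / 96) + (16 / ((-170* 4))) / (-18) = -4079 / 765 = -5.33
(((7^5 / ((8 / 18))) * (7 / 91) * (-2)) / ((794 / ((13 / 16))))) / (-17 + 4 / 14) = 117649 / 330304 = 0.36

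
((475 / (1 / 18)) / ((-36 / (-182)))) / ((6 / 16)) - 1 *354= 344738 / 3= 114912.67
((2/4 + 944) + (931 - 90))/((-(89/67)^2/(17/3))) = -272513723/47526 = -5733.99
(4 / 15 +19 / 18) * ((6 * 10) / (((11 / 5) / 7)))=252.42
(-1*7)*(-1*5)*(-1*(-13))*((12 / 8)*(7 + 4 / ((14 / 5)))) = 11505 / 2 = 5752.50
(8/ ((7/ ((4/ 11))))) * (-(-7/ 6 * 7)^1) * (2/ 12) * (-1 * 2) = -112/ 99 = -1.13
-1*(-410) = 410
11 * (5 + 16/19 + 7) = 2684/19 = 141.26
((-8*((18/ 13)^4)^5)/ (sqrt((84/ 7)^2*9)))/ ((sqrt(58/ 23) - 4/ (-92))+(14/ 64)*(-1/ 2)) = -97.93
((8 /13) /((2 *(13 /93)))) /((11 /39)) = 1116 /143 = 7.80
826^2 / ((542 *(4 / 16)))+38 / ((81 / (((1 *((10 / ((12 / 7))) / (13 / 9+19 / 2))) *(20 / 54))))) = 195971010676 / 38919123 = 5035.34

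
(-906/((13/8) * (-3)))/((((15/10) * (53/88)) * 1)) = 425216/2067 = 205.72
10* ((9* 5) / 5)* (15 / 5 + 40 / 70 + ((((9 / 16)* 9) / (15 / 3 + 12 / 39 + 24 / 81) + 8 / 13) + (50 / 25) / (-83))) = 455.95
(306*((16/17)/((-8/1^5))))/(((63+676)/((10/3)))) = -0.16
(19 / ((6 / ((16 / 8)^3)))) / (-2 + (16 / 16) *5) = 76 / 9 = 8.44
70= 70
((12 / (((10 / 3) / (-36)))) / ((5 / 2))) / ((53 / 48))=-62208 / 1325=-46.95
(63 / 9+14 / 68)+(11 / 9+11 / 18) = 461 / 51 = 9.04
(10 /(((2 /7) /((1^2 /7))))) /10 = 0.50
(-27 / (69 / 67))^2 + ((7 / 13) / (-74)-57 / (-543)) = 63321325117 / 92110538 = 687.45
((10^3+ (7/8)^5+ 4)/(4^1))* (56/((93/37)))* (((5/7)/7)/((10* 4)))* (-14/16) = -1217887523/97517568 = -12.49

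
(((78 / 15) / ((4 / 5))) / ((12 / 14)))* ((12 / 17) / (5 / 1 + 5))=91 / 170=0.54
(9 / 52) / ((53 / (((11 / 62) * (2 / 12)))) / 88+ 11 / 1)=1089 / 197366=0.01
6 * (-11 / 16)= -33 / 8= -4.12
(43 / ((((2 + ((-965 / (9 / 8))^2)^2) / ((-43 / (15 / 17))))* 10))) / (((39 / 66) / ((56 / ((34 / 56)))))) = -34873412112 / 577195008418132325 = -0.00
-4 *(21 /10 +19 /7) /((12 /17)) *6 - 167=-11574 /35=-330.69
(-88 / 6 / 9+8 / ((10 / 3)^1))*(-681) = -23608 / 45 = -524.62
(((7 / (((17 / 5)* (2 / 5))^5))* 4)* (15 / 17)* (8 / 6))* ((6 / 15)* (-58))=-3964843750 / 24137569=-164.26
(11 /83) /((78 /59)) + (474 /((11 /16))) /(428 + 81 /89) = 4642311671 /2718452022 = 1.71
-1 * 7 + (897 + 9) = 899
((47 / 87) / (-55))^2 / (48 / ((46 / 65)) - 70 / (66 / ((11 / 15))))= 50807 / 35308522975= 0.00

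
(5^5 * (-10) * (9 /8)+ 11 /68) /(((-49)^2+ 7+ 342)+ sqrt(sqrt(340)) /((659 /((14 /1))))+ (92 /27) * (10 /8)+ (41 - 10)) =-323581043237234842943427463135929 /25635875378549182807335964408628 - 18825089935824683992089 * sqrt(85) /12817937689274591403667982204314+ 143586647009915319 * sqrt(2) * 85^(3 /4) /12817937689274591403667982204314+ 2468084731217492371938247959 * sqrt(2) * 85^(1 /4) /25635875378549182807335964408628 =-12.62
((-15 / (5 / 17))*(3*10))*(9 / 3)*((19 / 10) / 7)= -8721 / 7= -1245.86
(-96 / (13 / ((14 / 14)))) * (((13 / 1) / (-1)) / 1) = 96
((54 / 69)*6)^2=11664 / 529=22.05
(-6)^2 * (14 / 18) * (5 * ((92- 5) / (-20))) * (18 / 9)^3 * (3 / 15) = -4872 / 5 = -974.40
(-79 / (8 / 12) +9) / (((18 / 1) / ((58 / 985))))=-2117 / 5910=-0.36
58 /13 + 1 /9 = 535 /117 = 4.57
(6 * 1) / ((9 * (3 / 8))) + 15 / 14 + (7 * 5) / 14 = 337 / 63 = 5.35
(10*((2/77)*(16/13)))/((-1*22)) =-160/11011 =-0.01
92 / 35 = 2.63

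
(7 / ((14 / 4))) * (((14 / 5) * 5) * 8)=224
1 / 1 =1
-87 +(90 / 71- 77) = -11554 / 71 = -162.73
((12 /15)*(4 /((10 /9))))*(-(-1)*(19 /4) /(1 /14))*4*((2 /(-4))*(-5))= 1915.20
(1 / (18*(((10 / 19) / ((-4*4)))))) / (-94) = 38 / 2115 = 0.02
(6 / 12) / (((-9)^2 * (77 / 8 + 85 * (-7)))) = -4 / 379323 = -0.00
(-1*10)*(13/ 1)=-130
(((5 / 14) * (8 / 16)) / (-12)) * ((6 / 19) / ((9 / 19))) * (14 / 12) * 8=-5 / 54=-0.09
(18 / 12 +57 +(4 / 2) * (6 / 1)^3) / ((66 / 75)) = 24525 / 44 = 557.39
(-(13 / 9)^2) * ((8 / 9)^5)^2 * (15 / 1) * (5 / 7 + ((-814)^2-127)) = -4207466313825648640 / 659002251789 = -6384600.81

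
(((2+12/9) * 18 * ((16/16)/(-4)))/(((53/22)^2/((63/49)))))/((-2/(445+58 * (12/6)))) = 18327870/19663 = 932.10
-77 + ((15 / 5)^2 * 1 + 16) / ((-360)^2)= -399167 / 5184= -77.00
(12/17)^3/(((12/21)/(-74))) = -223776/4913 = -45.55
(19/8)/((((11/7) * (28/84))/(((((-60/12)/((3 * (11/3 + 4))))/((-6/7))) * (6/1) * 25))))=349125/2024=172.49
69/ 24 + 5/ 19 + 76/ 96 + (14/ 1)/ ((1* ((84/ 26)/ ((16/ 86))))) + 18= 22.74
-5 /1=-5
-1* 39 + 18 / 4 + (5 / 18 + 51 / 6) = -463 / 18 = -25.72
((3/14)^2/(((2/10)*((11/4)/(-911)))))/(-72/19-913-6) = 778905/9450287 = 0.08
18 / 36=1 / 2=0.50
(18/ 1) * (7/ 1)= 126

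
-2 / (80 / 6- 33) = 6 / 59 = 0.10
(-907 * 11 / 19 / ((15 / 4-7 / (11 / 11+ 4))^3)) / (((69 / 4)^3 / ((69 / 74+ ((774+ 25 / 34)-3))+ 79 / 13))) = -692087728640000 / 112743259581303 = -6.14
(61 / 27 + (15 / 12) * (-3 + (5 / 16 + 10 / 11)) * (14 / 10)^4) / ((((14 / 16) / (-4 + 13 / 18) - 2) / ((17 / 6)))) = 14967619553 / 1906740000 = 7.85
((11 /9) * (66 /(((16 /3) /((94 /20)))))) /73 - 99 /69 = -61919 /134320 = -0.46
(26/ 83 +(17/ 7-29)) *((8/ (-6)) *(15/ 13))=305120/ 7553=40.40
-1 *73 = -73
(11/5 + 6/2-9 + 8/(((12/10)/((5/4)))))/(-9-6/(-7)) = -476/855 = -0.56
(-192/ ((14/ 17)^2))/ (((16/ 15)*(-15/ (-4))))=-3468/ 49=-70.78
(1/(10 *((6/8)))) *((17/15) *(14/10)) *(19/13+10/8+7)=12019/5850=2.05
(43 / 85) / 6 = 43 / 510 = 0.08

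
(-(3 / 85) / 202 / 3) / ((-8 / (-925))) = -185 / 27472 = -0.01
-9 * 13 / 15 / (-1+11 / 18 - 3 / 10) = 11.32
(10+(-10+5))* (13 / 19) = 65 / 19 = 3.42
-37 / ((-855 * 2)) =37 / 1710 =0.02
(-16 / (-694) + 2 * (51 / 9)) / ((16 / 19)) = 112309 / 8328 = 13.49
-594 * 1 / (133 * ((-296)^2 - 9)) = -594 / 11651731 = -0.00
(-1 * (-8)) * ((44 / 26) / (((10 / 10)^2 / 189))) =33264 / 13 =2558.77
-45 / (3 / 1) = -15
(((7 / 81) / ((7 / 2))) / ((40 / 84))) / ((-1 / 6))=-14 / 45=-0.31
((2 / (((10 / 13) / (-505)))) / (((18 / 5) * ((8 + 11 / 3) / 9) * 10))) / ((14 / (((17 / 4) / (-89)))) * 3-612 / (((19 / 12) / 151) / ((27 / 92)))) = 9754277 / 6243316240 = 0.00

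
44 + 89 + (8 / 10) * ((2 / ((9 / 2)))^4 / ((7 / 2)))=30543503 / 229635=133.01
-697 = -697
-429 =-429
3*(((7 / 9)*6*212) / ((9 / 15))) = 14840 / 3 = 4946.67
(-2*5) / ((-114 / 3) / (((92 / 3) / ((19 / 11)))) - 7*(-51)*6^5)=-5060 / 1404671109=-0.00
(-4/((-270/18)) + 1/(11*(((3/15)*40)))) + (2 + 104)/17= 146159/22440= 6.51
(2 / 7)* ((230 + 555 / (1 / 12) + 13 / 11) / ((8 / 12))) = 2953.36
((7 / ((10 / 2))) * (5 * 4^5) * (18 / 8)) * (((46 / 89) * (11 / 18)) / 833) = 64768 / 10591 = 6.12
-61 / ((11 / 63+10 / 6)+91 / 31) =-119133 / 9329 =-12.77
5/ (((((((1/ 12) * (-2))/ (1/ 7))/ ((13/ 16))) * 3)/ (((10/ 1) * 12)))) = -975/ 7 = -139.29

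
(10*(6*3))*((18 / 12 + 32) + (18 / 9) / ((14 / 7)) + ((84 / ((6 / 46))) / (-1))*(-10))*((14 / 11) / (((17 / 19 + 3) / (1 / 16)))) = 77499765 / 3256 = 23802.14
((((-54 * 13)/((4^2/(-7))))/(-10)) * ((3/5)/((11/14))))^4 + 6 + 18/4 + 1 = 7087846634620667281/23425600000000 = 302568.41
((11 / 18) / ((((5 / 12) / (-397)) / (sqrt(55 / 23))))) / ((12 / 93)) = -135377* sqrt(1265) / 690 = -6978.16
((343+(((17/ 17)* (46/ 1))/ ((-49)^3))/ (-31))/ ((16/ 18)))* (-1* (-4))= 11258656767/ 7294238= 1543.50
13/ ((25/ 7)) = 91/ 25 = 3.64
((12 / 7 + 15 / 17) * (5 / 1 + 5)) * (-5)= -15450 / 119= -129.83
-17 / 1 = -17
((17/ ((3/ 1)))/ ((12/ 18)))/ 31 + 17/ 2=8.77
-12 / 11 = -1.09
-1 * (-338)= 338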